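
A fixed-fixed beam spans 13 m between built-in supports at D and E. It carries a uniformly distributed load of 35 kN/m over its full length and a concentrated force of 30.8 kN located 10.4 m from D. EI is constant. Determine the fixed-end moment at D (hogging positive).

Take the two fixed-end moments M_D, M_E as redundants; the released structure is the simple span DE.
Simple-span end rotations at D and E under the given loads:
  at D: UDL 35: wL³/(24EI) = 3204/EI
  at E: UDL 35: wL³/(24EI) = 3204/EI
  at D: point load 30.8 at a = 10.4: Pab(L + b)/(6LEI) = 166.6/EI
  at E: point load 30.8 at a = 10.4: Pab(L + a)/(6LEI) = 249.8/EI
  θ_D0 = 3371/EI,  θ_E0 = 3454/EI
Flexibility coefficients: a unit moment at one end gives L/(3EI) there and L/(6EI) at the far end, so f₁₁ = f₂₂ = 4.333/EI and f₁₂ = f₂₁ = 2.167/EI.
Compatibility — zero rotation at each built-in end:
  4.333 M_D + 2.167 M_E = 3371
  2.167 M_D + 4.333 M_E = 3454
Solving the pair gives M_D = 505.7 kN·m and M_E = 544.2 kN·m (hogging).

M_D = 505.7 kN·m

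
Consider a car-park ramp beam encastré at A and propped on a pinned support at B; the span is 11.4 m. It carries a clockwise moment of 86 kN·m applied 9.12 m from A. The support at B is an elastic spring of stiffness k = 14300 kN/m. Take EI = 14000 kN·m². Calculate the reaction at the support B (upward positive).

Choose R_B as the redundant. The primary structure is the cantilever fixed at A.
Deflection at B on the released cantilever, summing each load's contribution:
  clockwise couple 86 at a = 9.12: M₀a(2L − a)/(2EI) = 5365/EI
Tip deflection under a unit load at B: L³/(3EI) = 493.8/EI.
With EI = 14000 kN·m²: δ_0 = 0.3832 m and δ_{BB} = 0.035275 m/kN.
Compatibility — the spring shortens by R_B/k under the reaction it provides: δ_0 − R_B·δ_{BB} = R_B/k. With 1/k = 0.00007 m/kN, R_B = δ_0 / (δ_{BB} + 1/k) = 0.3832 / (0.035275 + 0.00007) = 10.84 kN.

R_B = 10.84 kN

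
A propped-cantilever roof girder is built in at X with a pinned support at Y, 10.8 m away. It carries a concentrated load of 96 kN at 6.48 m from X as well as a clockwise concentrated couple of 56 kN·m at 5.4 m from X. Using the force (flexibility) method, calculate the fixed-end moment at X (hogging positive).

M_X = 167.2 kN·m

Take the reaction at Y as the redundant and release it; the primary structure is a cantilever fixed at X.
Free-end deflection of the primary structure under the applied loading (downward +):
  point load 96 at a = 6.48: Pa²(3L − a)/(6EI) = 17414/EI
  clockwise couple 56 at a = 5.4: M₀a(2L − a)/(2EI) = 2449/EI
  δ_0 = 19864/EI
Flexibility coefficient — unit upward force at Y: δ_{YY} = L³/(3EI) = 419.9/EI.
Compatibility at Y: δ_0 − R_Y·δ_{YY} = 0, so R_Y = 19864/419.9 = 47.31 kN.
Moment equilibrium about X: M_X = Σ(load moments about X) − R_Y·L = 678.1 − 47.31×10.8 = 167.2 kN·m.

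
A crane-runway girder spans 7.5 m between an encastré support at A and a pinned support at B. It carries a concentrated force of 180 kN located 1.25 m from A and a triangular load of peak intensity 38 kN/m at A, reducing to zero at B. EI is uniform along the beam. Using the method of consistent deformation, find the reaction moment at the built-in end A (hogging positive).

Choose R_B as the redundant. The primary structure is the cantilever fixed at A.
Primary-structure tip deflection at B by superposition:
  point load 180 at a = 1.25: Pa²(3L − a)/(6EI) = 996.1/EI
  triangular load, peak 38 at the fixed end: w₀L⁴/(30EI) = 4008/EI
  δ_0 = 5004/EI
Flexibility coefficient — unit upward force at B: δ_{BB} = L³/(3EI) = 140.6/EI.
The prop prevents deflection at B: R_B = δ_0/δ_{BB} = 5004/140.6 = 35.58 kN.
Moment equilibrium about A: M_A = Σ(load moments about A) − R_B·L = 581.2 − 35.58×7.5 = 314.4 kN·m.

M_A = 314.4 kN·m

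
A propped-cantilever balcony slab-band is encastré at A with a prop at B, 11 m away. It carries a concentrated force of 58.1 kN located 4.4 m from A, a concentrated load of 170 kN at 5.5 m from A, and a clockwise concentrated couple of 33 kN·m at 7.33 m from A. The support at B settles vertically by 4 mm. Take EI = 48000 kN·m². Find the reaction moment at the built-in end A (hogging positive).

Take the reaction at B as the redundant and release it; the primary structure is a cantilever fixed at A.
Primary-structure tip deflection at B by superposition:
  point load 58.1 at a = 4.4: Pa²(3L − a)/(6EI) = 5362/EI
  point load 170 at a = 5.5: Pa²(3L − a)/(6EI) = 23570/EI
  clockwise couple 33 at a = 7.33: M₀a(2L − a)/(2EI) = 1774/EI
  δ_0 = 30706/EI
Flexibility coefficient — unit upward force at B: δ_{BB} = L³/(3EI) = 443.7/EI.
With EI = 48000 kN·m²: δ_0 = 0.6397 m and δ_{BB} = 0.009243 m/kN.
Compatibility — the beam at B must follow the support down by 0.004 m: δ_0 − R_B·δ_{BB} = 0.004, so R_B = (0.6397 − 0.004)/0.009243 = 68.78 kN.
Moment equilibrium about A: M_A = Σ(load moments about A) − R_B·L = 1224 − 68.78×11 = 467.1 kN·m.

M_A = 467.1 kN·m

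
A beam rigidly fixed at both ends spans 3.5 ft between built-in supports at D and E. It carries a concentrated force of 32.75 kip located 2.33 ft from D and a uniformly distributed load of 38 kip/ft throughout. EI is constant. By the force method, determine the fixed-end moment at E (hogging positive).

Take the two fixed-end moments M_D, M_E as redundants; the released structure is the simple span DE.
On the primary (simply-supported) span, the end slopes from the loading are:
  at D: point load 32.75 at a = 2.33: Pab(L + b)/(6LEI) = 19.85/EI
  at E: point load 32.75 at a = 2.33: Pab(L + a)/(6LEI) = 24.79/EI
  at D: UDL 38: wL³/(24EI) = 67.89/EI
  at E: UDL 38: wL³/(24EI) = 67.89/EI
  θ_D0 = 87.74/EI,  θ_E0 = 92.67/EI
Flexibility coefficients: a unit moment at one end gives L/(3EI) there and L/(6EI) at the far end, so f₁₁ = f₂₂ = 1.167/EI and f₁₂ = f₂₁ = 0.5833/EI.
Compatibility — zero rotation at each built-in end:
  1.167 M_D + 0.5833 M_E = 87.74
  0.5833 M_D + 1.167 M_E = 92.67
Solving the pair gives M_D = 47.32 kip·ft and M_E = 55.77 kip·ft (hogging).

M_E = 55.77 kip·ft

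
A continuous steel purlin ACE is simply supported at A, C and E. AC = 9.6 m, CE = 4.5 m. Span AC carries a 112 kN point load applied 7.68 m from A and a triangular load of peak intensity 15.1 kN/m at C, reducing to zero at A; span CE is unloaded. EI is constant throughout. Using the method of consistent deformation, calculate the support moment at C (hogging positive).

M_C = 168.6 kN·m

Release continuity at C by inserting a hinge; the redundant is the internal moment M_C. The primary structure is two simply-supported spans AC and CE.
Discontinuity in slope at C on the released structure — sum the simple-span end rotations:
  span AC: point load 112 at a = 7.68: Pab(L + a)/(6LEI) = 495.5/EI
  span AC: triangular load, peak 15.1: w₀L³/(45EI) = 296.9/EI
  relative rotation θ_0 = (792.3 + 0)/EI = 792.3/EI
A unit hogging moment at C produces rotation L₁/(3EI) + L₂/(3EI) = 4.7/EI.
Compatibility: M_C·(L₁+L₂)/(3EI) = θ_0, giving M_C = 168.6 kN·m (hogging).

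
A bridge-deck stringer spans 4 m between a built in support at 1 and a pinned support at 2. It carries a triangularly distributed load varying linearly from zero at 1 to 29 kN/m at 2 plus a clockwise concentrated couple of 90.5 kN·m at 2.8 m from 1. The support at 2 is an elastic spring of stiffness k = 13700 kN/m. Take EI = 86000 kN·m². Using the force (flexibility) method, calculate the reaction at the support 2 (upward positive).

Choose R_2 as the redundant. The primary structure is the cantilever fixed at 1.
Deflection at 2 on the released cantilever, summing each load's contribution:
  triangular load, peak 29 at the free end: 11w₀L⁴/(120EI) = 680.5/EI
  clockwise couple 90.5 at a = 2.8: M₀a(2L − a)/(2EI) = 658.8/EI
  δ_0 = 1339/EI
Tip deflection under a unit load at 2: L³/(3EI) = 21.33/EI.
With EI = 86000 kN·m²: δ_0 = 0.015574 m and δ_{22} = 0.000248 m/kN.
Compatibility — the spring shortens by R_2/k under the reaction it provides: δ_0 − R_2·δ_{22} = R_2/k. With 1/k = 0.000073 m/kN, R_2 = δ_0 / (δ_{22} + 1/k) = 0.015574 / (0.000248 + 0.000073) = 48.51 kN.

R_2 = 48.51 kN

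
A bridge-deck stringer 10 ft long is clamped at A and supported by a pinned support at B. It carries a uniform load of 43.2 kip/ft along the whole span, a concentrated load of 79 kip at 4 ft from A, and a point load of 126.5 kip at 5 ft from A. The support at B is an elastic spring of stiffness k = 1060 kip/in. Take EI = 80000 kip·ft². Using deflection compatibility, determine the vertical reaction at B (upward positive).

R_B = 213.9 kip

Remove the prop at B; the released (primary) structure is a cantilever built in at A.
Primary-structure tip deflection at B by superposition:
  UDL 43.2: wL⁴/(8EI) = 54000/EI
  point load 79 at a = 4: Pa²(3L − a)/(6EI) = 5477/EI
  point load 126.5 at a = 5: Pa²(3L − a)/(6EI) = 13177/EI
  δ_0 = 72654/EI
Tip deflection under a unit load at B: L³/(3EI) = 333.3/EI.
With EI = 80000 kip·ft²: δ_0 = 0.90818 ft and δ_{BB} = 0.004167 ft/kip.
Compatibility — the spring shortens by R_B/k under the reaction it provides: δ_0 − R_B·δ_{BB} = R_B/k. With 1/k = 1/(1060×12) ft/kip = 0.000079 ft/kip, R_B = δ_0 / (δ_{BB} + 1/k) = 0.90818 / (0.004167 + 0.000079) = 213.9 kip.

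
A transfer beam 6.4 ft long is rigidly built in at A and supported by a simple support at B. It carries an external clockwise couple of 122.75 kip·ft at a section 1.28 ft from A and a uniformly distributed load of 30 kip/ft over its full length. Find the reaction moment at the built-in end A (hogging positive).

M_A = 210.1 kip·ft

Remove the prop at B; the released (primary) structure is a cantilever built in at A.
Downward deflection at the released point B due to the loads:
  clockwise couple 122.75 at a = 1.28: M₀a(2L − a)/(2EI) = 905/EI
  UDL 30: wL⁴/(8EI) = 6291/EI
  δ_0 = 7196/EI
Tip deflection under a unit load at B: L³/(3EI) = 87.38/EI.
Compatibility at B: δ_0 − R_B·δ_{BB} = 0, so R_B = 7196/87.38 = 82.36 kip.
Moment equilibrium about A: M_A = Σ(load moments about A) − R_B·L = 737.1 − 82.36×6.4 = 210.1 kip·ft.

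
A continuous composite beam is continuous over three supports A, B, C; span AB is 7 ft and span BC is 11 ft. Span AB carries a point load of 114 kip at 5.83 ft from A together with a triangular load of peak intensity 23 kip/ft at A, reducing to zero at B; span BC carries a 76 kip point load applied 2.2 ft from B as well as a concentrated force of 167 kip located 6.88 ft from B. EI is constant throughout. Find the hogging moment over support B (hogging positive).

M_B = 319.5 kip·ft

Insert a hinge at B; M_B is the redundant, and each span becomes simply supported.
Rotations at B on the released spans (each span's end-slope, ×1/EI):
  span AB: point load 114 at a = 5.83: Pab(L + a)/(6LEI) = 237.5/EI
  span AB: triangular load, peak 23: 7w₀L³/(360EI) = 153.4/EI
  span BC: point load 76 at a = 2.2: Pab(L + b)/(6LEI) = 441.4/EI
  span BC: point load 167 at a = 6.88: Pab(L + b)/(6LEI) = 1084/EI
  relative rotation θ_0 = (390.9 + 1526)/EI = 1917/EI
A unit hogging moment at B produces rotation L₁/(3EI) + L₂/(3EI) = 6/EI.
Slope continuity at B: θ_0 = M_B·6/EI, so M_B = 1917/6 = 319.5 kip·ft (hogging).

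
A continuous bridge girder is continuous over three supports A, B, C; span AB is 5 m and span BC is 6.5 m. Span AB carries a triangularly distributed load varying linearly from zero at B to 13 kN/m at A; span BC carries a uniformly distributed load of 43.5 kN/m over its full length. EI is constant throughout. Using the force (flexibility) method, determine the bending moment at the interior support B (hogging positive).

Insert a hinge at B; M_B is the redundant, and each span becomes simply supported.
End slopes at the hinge B, treating each span as simply supported:
  span AB: triangular load, peak 13: 7w₀L³/(360EI) = 31.6/EI
  span BC: UDL 43.5: wL³/(24EI) = 497.8/EI
  relative rotation θ_0 = (31.6 + 497.8)/EI = 529.4/EI
A unit hogging moment at B produces rotation L₁/(3EI) + L₂/(3EI) = 3.833/EI.
Compatibility: M_B·(L₁+L₂)/(3EI) = θ_0, giving M_B = 138.1 kN·m (hogging).

M_B = 138.1 kN·m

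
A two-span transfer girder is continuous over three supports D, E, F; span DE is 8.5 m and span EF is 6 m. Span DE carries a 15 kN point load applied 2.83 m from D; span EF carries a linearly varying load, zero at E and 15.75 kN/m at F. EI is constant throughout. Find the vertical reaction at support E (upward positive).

Insert a hinge at E; M_E is the redundant, and each span becomes simply supported.
Rotations at E on the released spans (each span's end-slope, ×1/EI):
  span DE: point load 15 at a = 2.83: Pab(L + a)/(6LEI) = 53.47/EI
  span EF: triangular load, peak 15.75: 7w₀L³/(360EI) = 66.15/EI
  relative rotation θ_0 = (53.47 + 66.15)/EI = 119.6/EI
A unit hogging moment at E produces rotation L₁/(3EI) + L₂/(3EI) = 4.833/EI.
Slope continuity at E: θ_0 = M_E·4.833/EI, so M_E = 119.6/4.833 = 24.75 kN·m (hogging).
Span DE, ΣM about D with M_E applied at E: R_E^{DE}·8.5 = 42.45 + 24.75, so R_E^{DE} = 7.906 kN and R_D = 15 − 7.906 = 7.094 kN.
Span EF, ΣM about F: R_E^{EF}·6 = 94.5 + 24.75, so R_E^{EF} = 19.87 kN and R_F = 47.25 − 19.87 = 27.38 kN.
R_E = 7.906 + 19.87 = 27.78 kN.

R_E = 27.78 kN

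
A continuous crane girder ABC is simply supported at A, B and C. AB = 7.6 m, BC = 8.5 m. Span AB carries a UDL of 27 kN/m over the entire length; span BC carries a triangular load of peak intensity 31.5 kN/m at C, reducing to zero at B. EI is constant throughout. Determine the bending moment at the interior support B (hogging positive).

M_B = 162.1 kN·m

Take M_B as the redundant. Released structure: two simple spans AB and BC with a hinge at B.
Rotations at B on the released spans (each span's end-slope, ×1/EI):
  span AB: UDL 27: wL³/(24EI) = 493.8/EI
  span BC: triangular load, peak 31.5: 7w₀L³/(360EI) = 376.2/EI
  relative rotation θ_0 = (493.8 + 376.2)/EI = 870/EI
A unit hogging moment at B produces rotation L₁/(3EI) + L₂/(3EI) = 5.367/EI.
Slope continuity at B: θ_0 = M_B·5.367/EI, so M_B = 870/5.367 = 162.1 kN·m (hogging).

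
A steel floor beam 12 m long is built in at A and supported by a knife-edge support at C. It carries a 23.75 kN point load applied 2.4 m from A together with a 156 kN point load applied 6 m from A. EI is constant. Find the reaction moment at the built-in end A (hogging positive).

Take the reaction at C as the redundant and release it; the primary structure is a cantilever fixed at A.
Deflection at C on the released cantilever, summing each load's contribution:
  point load 23.75 at a = 2.4: Pa²(3L − a)/(6EI) = 766.1/EI
  point load 156 at a = 6: Pa²(3L − a)/(6EI) = 28080/EI
  δ_0 = 28846/EI
Tip deflection under a unit load at C: L³/(3EI) = 576/EI.
Compatibility at C: δ_0 − R_C·δ_{CC} = 0, so R_C = 28846/576 = 50.08 kN.
Moment equilibrium about A: M_A = Σ(load moments about A) − R_C·L = 993 − 50.08×12 = 392 kN·m.

M_A = 392 kN·m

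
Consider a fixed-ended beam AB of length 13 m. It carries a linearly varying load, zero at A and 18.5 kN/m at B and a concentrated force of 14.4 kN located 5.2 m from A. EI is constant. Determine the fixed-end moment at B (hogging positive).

Take the two fixed-end moments M_A, M_B as redundants; the released structure is the simple span AB.
Simple-span end rotations at A and B under the given loads:
  at A: triangular load, peak 18.5: 7w₀L³/(360EI) = 790.3/EI
  at B: triangular load, peak 18.5: w₀L³/(45EI) = 903.2/EI
  at A: point load 14.4 at a = 5.2: Pab(L + b)/(6LEI) = 155.8/EI
  at B: point load 14.4 at a = 5.2: Pab(L + a)/(6LEI) = 136.3/EI
  θ_A0 = 946.1/EI,  θ_B0 = 1039/EI
Flexibility coefficients: a unit moment at one end gives L/(3EI) there and L/(6EI) at the far end, so f₁₁ = f₂₂ = 4.333/EI and f₁₂ = f₂₁ = 2.167/EI.
Compatibility — zero rotation at each built-in end:
  4.333 M_A + 2.167 M_B = 946.1
  2.167 M_A + 4.333 M_B = 1039
Solving the pair gives M_A = 131.2 kN·m and M_B = 174.3 kN·m (hogging).

M_B = 174.3 kN·m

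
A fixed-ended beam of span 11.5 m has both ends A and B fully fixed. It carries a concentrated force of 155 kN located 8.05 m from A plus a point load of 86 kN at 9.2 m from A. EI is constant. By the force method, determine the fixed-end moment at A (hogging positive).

Release both end moments; the primary structure is a simply-supported span AB with redundants M_A and M_B.
On the primary (simply-supported) span, the end slopes from the loading are:
  at A: point load 155 at a = 8.05: Pab(L + b)/(6LEI) = 932.7/EI
  at B: point load 155 at a = 8.05: Pab(L + a)/(6LEI) = 1220/EI
  at A: point load 86 at a = 9.2: Pab(L + b)/(6LEI) = 364/EI
  at B: point load 86 at a = 9.2: Pab(L + a)/(6LEI) = 545.9/EI
  θ_A0 = 1297/EI,  θ_B0 = 1766/EI
Flexibility coefficients: a unit moment at one end gives L/(3EI) there and L/(6EI) at the far end, so f₁₁ = f₂₂ = 3.833/EI and f₁₂ = f₂₁ = 1.917/EI.
Compatibility — zero rotation at each built-in end:
  3.833 M_A + 1.917 M_B = 1297
  1.917 M_A + 3.833 M_B = 1766
Solving the pair gives M_A = 143.9 kN·m and M_B = 388.6 kN·m (hogging).

M_A = 143.9 kN·m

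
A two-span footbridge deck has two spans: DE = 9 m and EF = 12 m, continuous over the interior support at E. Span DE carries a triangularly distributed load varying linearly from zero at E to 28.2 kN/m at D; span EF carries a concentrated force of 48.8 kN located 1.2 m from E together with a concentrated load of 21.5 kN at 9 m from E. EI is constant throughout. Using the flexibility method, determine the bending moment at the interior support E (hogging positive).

Take M_E as the redundant. Released structure: two simple spans DE and EF with a hinge at E.
Discontinuity in slope at E on the released structure — sum the simple-span end rotations:
  span DE: triangular load, peak 28.2: 7w₀L³/(360EI) = 399.7/EI
  span EF: point load 48.8 at a = 1.2: Pab(L + b)/(6LEI) = 200.3/EI
  span EF: point load 21.5 at a = 9: Pab(L + b)/(6LEI) = 120.9/EI
  relative rotation θ_0 = (399.7 + 321.2)/EI = 720.9/EI
A unit hogging moment at E produces rotation L₁/(3EI) + L₂/(3EI) = 7/EI.
Slope continuity at E: θ_0 = M_E·7/EI, so M_E = 720.9/7 = 103 kN·m (hogging).

M_E = 103 kN·m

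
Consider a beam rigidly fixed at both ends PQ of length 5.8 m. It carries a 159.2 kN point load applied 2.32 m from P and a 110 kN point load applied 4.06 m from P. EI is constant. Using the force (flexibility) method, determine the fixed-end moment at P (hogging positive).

M_P = 173.2 kN·m

Release both end moments; the primary structure is a simply-supported span PQ with redundants M_P and M_Q.
On the primary (simply-supported) span, the end slopes from the loading are:
  at P: point load 159.2 at a = 2.32: Pab(L + b)/(6LEI) = 342.8/EI
  at Q: point load 159.2 at a = 2.32: Pab(L + a)/(6LEI) = 299.9/EI
  at P: point load 110 at a = 4.06: Pab(L + b)/(6LEI) = 168.4/EI
  at Q: point load 110 at a = 4.06: Pab(L + a)/(6LEI) = 220.2/EI
  θ_P0 = 511.1/EI,  θ_Q0 = 520.1/EI
Flexibility coefficients: a unit moment at one end gives L/(3EI) there and L/(6EI) at the far end, so f₁₁ = f₂₂ = 1.933/EI and f₁₂ = f₂₁ = 0.9667/EI.
Compatibility — zero rotation at each built-in end:
  1.933 M_P + 0.9667 M_Q = 511.1
  0.9667 M_P + 1.933 M_Q = 520.1
Solving the pair gives M_P = 173.2 kN·m and M_Q = 182.4 kN·m (hogging).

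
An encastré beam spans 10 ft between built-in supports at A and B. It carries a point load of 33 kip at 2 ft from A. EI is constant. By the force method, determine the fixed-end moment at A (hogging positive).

M_A = 42.24 kip·ft

Release both end moments; the primary structure is a simply-supported span AB with redundants M_A and M_B.
End rotations of the released simple span under the applied load (×1/EI):
  at A: point load 33 at a = 2: Pab(L + b)/(6LEI) = 158.4/EI
  at B: point load 33 at a = 2: Pab(L + a)/(6LEI) = 105.6/EI
  θ_A0 = 158.4/EI,  θ_B0 = 105.6/EI
Flexibility coefficients: a unit moment at one end gives L/(3EI) there and L/(6EI) at the far end, so f₁₁ = f₂₂ = 3.333/EI and f₁₂ = f₂₁ = 1.667/EI.
Compatibility — zero rotation at each built-in end:
  3.333 M_A + 1.667 M_B = 158.4
  1.667 M_A + 3.333 M_B = 105.6
Solving the pair gives M_A = 42.24 kip·ft and M_B = 10.56 kip·ft (hogging).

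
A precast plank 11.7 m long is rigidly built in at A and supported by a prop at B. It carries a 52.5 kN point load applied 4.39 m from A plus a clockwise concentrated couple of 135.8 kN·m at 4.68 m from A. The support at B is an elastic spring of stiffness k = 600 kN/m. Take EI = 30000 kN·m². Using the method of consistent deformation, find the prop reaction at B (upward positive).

R_B = 19.06 kN

Choose R_B as the redundant. The primary structure is the cantilever fixed at A.
Primary-structure tip deflection at B by superposition:
  point load 52.5 at a = 4.39: Pa²(3L − a)/(6EI) = 5179/EI
  clockwise couple 135.8 at a = 4.68: M₀a(2L − a)/(2EI) = 5949/EI
  δ_0 = 11127/EI
Tip deflection under a unit load at B: L³/(3EI) = 533.9/EI.
With EI = 30000 kN·m²: δ_0 = 0.37091 m and δ_{BB} = 0.017796 m/kN.
Compatibility — the spring shortens by R_B/k under the reaction it provides: δ_0 − R_B·δ_{BB} = R_B/k. With 1/k = 0.001667 m/kN, R_B = δ_0 / (δ_{BB} + 1/k) = 0.37091 / (0.017796 + 0.001667) = 19.06 kN.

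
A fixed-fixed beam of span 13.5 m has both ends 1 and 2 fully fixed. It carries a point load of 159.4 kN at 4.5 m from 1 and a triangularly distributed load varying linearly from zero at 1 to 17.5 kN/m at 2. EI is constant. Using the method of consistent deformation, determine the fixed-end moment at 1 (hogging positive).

M_1 = 425.1 kN·m

Release both end moments; the primary structure is a simply-supported span 12 with redundants M_1 and M_2.
Simple-span end rotations at 1 and 2 under the given loads:
  at 1: point load 159.4 at a = 4.5: Pab(L + b)/(6LEI) = 1793/EI
  at 2: point load 159.4 at a = 4.5: Pab(L + a)/(6LEI) = 1435/EI
  at 1: triangular load, peak 17.5: 7w₀L³/(360EI) = 837.2/EI
  at 2: triangular load, peak 17.5: w₀L³/(45EI) = 956.8/EI
  θ_10 = 2630/EI,  θ_20 = 2391/EI
Flexibility coefficients: a unit moment at one end gives L/(3EI) there and L/(6EI) at the far end, so f₁₁ = f₂₂ = 4.5/EI and f₁₂ = f₂₁ = 2.25/EI.
Compatibility — zero rotation at each built-in end:
  4.5 M_1 + 2.25 M_2 = 2630
  2.25 M_1 + 4.5 M_2 = 2391
Solving the pair gives M_1 = 425.1 kN·m and M_2 = 318.9 kN·m (hogging).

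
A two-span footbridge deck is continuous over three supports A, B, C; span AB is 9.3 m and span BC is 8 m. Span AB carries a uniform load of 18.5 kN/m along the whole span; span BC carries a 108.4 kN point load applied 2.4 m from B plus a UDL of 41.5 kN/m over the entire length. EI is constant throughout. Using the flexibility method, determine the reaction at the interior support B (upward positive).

R_B = 405.2 kN

Release continuity at B by inserting a hinge; the redundant is the internal moment M_B. The primary structure is two simply-supported spans AB and BC.
Discontinuity in slope at B on the released structure — sum the simple-span end rotations:
  span AB: UDL 18.5: wL³/(24EI) = 620/EI
  span BC: point load 108.4 at a = 2.4: Pab(L + b)/(6LEI) = 412.8/EI
  span BC: UDL 41.5: wL³/(24EI) = 885.3/EI
  relative rotation θ_0 = (620 + 1298)/EI = 1918/EI
A unit hogging moment at B produces rotation L₁/(3EI) + L₂/(3EI) = 5.767/EI.
Slope continuity at B: θ_0 = M_B·5.767/EI, so M_B = 1918/5.767 = 332.6 kN·m (hogging).
Span AB, ΣM about A with M_B applied at B: R_B^{AB}·9.3 = 800 + 332.6, so R_B^{AB} = 121.8 kN and R_A = 172.1 − 121.8 = 50.26 kN.
Span BC, ΣM about C: R_B^{BC}·8 = 1935 + 332.6, so R_B^{BC} = 283.5 kN and R_C = 440.4 − 283.5 = 156.9 kN.
R_B = 121.8 + 283.5 = 405.2 kN.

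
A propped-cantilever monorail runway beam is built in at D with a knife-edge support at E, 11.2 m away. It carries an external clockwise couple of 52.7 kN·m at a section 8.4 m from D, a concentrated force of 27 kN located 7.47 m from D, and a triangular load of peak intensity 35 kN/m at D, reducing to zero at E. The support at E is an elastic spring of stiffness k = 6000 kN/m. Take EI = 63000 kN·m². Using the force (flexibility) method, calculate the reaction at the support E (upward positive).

R_E = 58.52 kN

Take the reaction at E as the redundant and release it; the primary structure is a cantilever fixed at D.
Primary-structure tip deflection at E by superposition:
  clockwise couple 52.7 at a = 8.4: M₀a(2L − a)/(2EI) = 3099/EI
  point load 27 at a = 7.47: Pa²(3L − a)/(6EI) = 6561/EI
  triangular load, peak 35 at the fixed end: w₀L⁴/(30EI) = 18358/EI
  δ_0 = 28018/EI
Tip deflection under a unit load at E: L³/(3EI) = 468.3/EI.
With EI = 63000 kN·m²: δ_0 = 0.44473 m and δ_{EE} = 0.007433 m/kN.
Compatibility — the spring shortens by R_E/k under the reaction it provides: δ_0 − R_E·δ_{EE} = R_E/k. With 1/k = 0.000167 m/kN, R_E = δ_0 / (δ_{EE} + 1/k) = 0.44473 / (0.007433 + 0.000167) = 58.52 kN.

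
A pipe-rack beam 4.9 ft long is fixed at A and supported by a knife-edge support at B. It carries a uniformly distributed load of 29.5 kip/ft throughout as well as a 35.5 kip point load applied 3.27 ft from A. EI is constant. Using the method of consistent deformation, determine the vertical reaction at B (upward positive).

R_B = 72.65 kip

Take the reaction at B as the redundant and release it; the primary structure is a cantilever fixed at A.
Deflection at B on the released cantilever, summing each load's contribution:
  UDL 29.5: wL⁴/(8EI) = 2126/EI
  point load 35.5 at a = 3.27: Pa²(3L − a)/(6EI) = 723.1/EI
  δ_0 = 2849/EI
Flexibility coefficient — unit upward force at B: δ_{BB} = L³/(3EI) = 39.22/EI.
The prop prevents deflection at B: R_B = δ_0/δ_{BB} = 2849/39.22 = 72.65 kip.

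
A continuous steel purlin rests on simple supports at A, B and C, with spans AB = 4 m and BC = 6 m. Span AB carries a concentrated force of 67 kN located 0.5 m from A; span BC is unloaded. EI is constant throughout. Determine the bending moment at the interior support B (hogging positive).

M_B = 6.595 kN·m

Take M_B as the redundant. Released structure: two simple spans AB and BC with a hinge at B.
Discontinuity in slope at B on the released structure — sum the simple-span end rotations:
  span AB: point load 67 at a = 0.5: Pab(L + a)/(6LEI) = 21.98/EI
  relative rotation θ_0 = (21.98 + 0)/EI = 21.98/EI
A unit hogging moment at B produces rotation L₁/(3EI) + L₂/(3EI) = 3.333/EI.
Slope continuity at B: θ_0 = M_B·3.333/EI, so M_B = 21.98/3.333 = 6.595 kN·m (hogging).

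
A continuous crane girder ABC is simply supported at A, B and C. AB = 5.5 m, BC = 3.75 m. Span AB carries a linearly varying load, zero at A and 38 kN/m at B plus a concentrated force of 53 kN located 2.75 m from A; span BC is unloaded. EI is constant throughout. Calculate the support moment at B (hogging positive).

Release continuity at B by inserting a hinge; the redundant is the internal moment M_B. The primary structure is two simply-supported spans AB and BC.
Rotations at B on the released spans (each span's end-slope, ×1/EI):
  span AB: triangular load, peak 38: w₀L³/(45EI) = 140.5/EI
  span AB: point load 53 at a = 2.75: Pab(L + a)/(6LEI) = 100.2/EI
  relative rotation θ_0 = (240.7 + 0)/EI = 240.7/EI
A unit hogging moment at B produces rotation L₁/(3EI) + L₂/(3EI) = 3.083/EI.
Compatibility: M_B·(L₁+L₂)/(3EI) = θ_0, giving M_B = 78.06 kN·m (hogging).

M_B = 78.06 kN·m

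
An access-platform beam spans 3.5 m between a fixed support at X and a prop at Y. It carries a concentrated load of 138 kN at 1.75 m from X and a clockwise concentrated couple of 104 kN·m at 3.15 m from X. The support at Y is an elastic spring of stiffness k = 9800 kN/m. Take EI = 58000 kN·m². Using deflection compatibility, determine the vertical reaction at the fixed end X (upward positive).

Choose R_Y as the redundant. The primary structure is the cantilever fixed at X.
Primary-structure tip deflection at Y by superposition:
  point load 138 at a = 1.75: Pa²(3L − a)/(6EI) = 616.3/EI
  clockwise couple 104 at a = 3.15: M₀a(2L − a)/(2EI) = 630.6/EI
  δ_0 = 1247/EI
Flexibility coefficient — unit upward force at Y: δ_{YY} = L³/(3EI) = 14.29/EI.
With EI = 58000 kN·m²: δ_0 = 0.021499 m and δ_{YY} = 0.000246 m/kN.
Compatibility — the spring shortens by R_Y/k under the reaction it provides: δ_0 − R_Y·δ_{YY} = R_Y/k. With 1/k = 0.000102 m/kN, R_Y = δ_0 / (δ_{YY} + 1/k) = 0.021499 / (0.000246 + 0.000102) = 61.7 kN.
Vertical equilibrium: R_X = ΣP − R_Y = 138 − 61.7 = 76.3 kN.

R_X = 76.3 kN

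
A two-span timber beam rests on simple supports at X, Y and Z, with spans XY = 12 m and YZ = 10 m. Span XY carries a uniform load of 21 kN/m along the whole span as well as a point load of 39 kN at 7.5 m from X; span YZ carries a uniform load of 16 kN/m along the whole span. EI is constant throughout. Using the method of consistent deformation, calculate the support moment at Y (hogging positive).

M_Y = 345.7 kN·m

Release continuity at Y by inserting a hinge; the redundant is the internal moment M_Y. The primary structure is two simply-supported spans XY and YZ.
End slopes at the hinge Y, treating each span as simply supported:
  span XY: UDL 21: wL³/(24EI) = 1512/EI
  span XY: point load 39 at a = 7.5: Pab(L + a)/(6LEI) = 356.5/EI
  span YZ: UDL 16: wL³/(24EI) = 666.7/EI
  relative rotation θ_0 = (1868 + 666.7)/EI = 2535/EI
A unit hogging moment at Y produces rotation L₁/(3EI) + L₂/(3EI) = 7.333/EI.
Compatibility: M_Y·(L₁+L₂)/(3EI) = θ_0, giving M_Y = 345.7 kN·m (hogging).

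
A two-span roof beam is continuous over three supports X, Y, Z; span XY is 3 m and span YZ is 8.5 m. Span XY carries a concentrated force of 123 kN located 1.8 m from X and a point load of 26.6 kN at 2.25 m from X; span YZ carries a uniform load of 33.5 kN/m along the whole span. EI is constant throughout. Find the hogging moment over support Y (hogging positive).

M_Y = 245.5 kN·m

Release continuity at Y by inserting a hinge; the redundant is the internal moment M_Y. The primary structure is two simply-supported spans XY and YZ.
End slopes at the hinge Y, treating each span as simply supported:
  span XY: point load 123 at a = 1.8: Pab(L + a)/(6LEI) = 70.85/EI
  span XY: point load 26.6 at a = 2.25: Pab(L + a)/(6LEI) = 13.09/EI
  span YZ: UDL 33.5: wL³/(24EI) = 857.2/EI
  relative rotation θ_0 = (83.94 + 857.2)/EI = 941.2/EI
A unit hogging moment at Y produces rotation L₁/(3EI) + L₂/(3EI) = 3.833/EI.
Slope continuity at Y: θ_0 = M_Y·3.833/EI, so M_Y = 941.2/3.833 = 245.5 kN·m (hogging).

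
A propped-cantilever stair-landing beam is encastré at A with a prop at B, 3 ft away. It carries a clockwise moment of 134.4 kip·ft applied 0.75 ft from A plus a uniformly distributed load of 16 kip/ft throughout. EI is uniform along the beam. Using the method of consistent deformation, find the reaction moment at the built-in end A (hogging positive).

M_A = 64.2 kip·ft

Remove the prop at B; the released (primary) structure is a cantilever built in at A.
Deflection at B on the released cantilever, summing each load's contribution:
  clockwise couple 134.4 at a = 0.75: M₀a(2L − a)/(2EI) = 264.6/EI
  UDL 16: wL⁴/(8EI) = 162/EI
  δ_0 = 426.6/EI
Flexibility coefficient — unit upward force at B: δ_{BB} = L³/(3EI) = 9/EI.
Compatibility at B: δ_0 − R_B·δ_{BB} = 0, so R_B = 426.6/9 = 47.4 kip.
Moment equilibrium about A: M_A = Σ(load moments about A) − R_B·L = 206.4 − 47.4×3 = 64.2 kip·ft.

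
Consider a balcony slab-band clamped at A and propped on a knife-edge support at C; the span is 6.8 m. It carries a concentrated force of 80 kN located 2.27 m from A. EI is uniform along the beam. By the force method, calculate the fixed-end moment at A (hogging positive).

M_A = 100.8 kN·m

Release the roller at C. Primary structure: cantilever fixed at A.
Downward deflection at the released point C due to the loads:
  point load 80 at a = 2.27: Pa²(3L − a)/(6EI) = 1246/EI
Flexibility coefficient — unit upward force at C: δ_{CC} = L³/(3EI) = 104.8/EI.
The prop prevents deflection at C: R_C = δ_0/δ_{CC} = 1246/104.8 = 11.88 kN.
Moment equilibrium about A: M_A = Σ(load moments about A) − R_C·L = 181.6 − 11.88×6.8 = 100.8 kN·m.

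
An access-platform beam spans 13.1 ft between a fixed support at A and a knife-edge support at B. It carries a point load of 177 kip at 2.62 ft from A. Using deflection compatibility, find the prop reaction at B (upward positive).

R_B = 9.912 kip

Release the roller at B. Primary structure: cantilever fixed at A.
Deflection at B on the released cantilever, summing each load's contribution:
  point load 177 at a = 2.62: Pa²(3L − a)/(6EI) = 7428/EI
Tip deflection under a unit load at B: L³/(3EI) = 749.4/EI.
The prop prevents deflection at B: R_B = δ_0/δ_{BB} = 7428/749.4 = 9.912 kip.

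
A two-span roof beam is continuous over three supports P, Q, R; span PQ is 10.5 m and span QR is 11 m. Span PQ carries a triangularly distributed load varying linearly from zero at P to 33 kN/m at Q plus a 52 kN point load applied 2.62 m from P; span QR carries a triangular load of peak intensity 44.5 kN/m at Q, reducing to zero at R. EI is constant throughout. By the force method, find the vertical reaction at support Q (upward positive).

R_Q = 353.7 kN

Release continuity at Q by inserting a hinge; the redundant is the internal moment M_Q. The primary structure is two simply-supported spans PQ and QR.
End slopes at the hinge Q, treating each span as simply supported:
  span PQ: triangular load, peak 33: w₀L³/(45EI) = 848.9/EI
  span PQ: point load 52 at a = 2.62: Pab(L + a)/(6LEI) = 223.6/EI
  span QR: triangular load, peak 44.5: w₀L³/(45EI) = 1316/EI
  relative rotation θ_0 = (1073 + 1316)/EI = 2389/EI
A unit hogging moment at Q produces rotation L₁/(3EI) + L₂/(3EI) = 7.167/EI.
Slope continuity at Q: θ_0 = M_Q·7.167/EI, so M_Q = 2389/7.167 = 333.3 kN·m (hogging).
Span PQ, ΣM about P with M_Q applied at Q: R_Q^{PQ}·10.5 = 1349 + 333.3, so R_Q^{PQ} = 160.2 kN and R_P = 225.2 − 160.2 = 65.03 kN.
Span QR, ΣM about R: R_Q^{QR}·11 = 1795 + 333.3, so R_Q^{QR} = 193.5 kN and R_R = 244.8 − 193.5 = 51.28 kN.
R_Q = 160.2 + 193.5 = 353.7 kN.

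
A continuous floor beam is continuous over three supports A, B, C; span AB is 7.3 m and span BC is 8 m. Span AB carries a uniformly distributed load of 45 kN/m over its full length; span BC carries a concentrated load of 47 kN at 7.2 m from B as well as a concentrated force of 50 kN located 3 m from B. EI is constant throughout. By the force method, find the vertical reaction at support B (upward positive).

Release continuity at B by inserting a hinge; the redundant is the internal moment M_B. The primary structure is two simply-supported spans AB and BC.
Rotations at B on the released spans (each span's end-slope, ×1/EI):
  span AB: UDL 45: wL³/(24EI) = 729.4/EI
  span BC: point load 47 at a = 7.2: Pab(L + b)/(6LEI) = 49.63/EI
  span BC: point load 50 at a = 3: Pab(L + b)/(6LEI) = 203.1/EI
  relative rotation θ_0 = (729.4 + 252.8)/EI = 982.2/EI
A unit hogging moment at B produces rotation L₁/(3EI) + L₂/(3EI) = 5.1/EI.
Slope continuity at B: θ_0 = M_B·5.1/EI, so M_B = 982.2/5.1 = 192.6 kN·m (hogging).
Span AB, ΣM about A with M_B applied at B: R_B^{AB}·7.3 = 1199 + 192.6, so R_B^{AB} = 190.6 kN and R_A = 328.5 − 190.6 = 137.9 kN.
Span BC, ΣM about C: R_B^{BC}·8 = 287.6 + 192.6, so R_B^{BC} = 60.02 kN and R_C = 97 − 60.02 = 36.98 kN.
R_B = 190.6 + 60.02 = 250.7 kN.

R_B = 250.7 kN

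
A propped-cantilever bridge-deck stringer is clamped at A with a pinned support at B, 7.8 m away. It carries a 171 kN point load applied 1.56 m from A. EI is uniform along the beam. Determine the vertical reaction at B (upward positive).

R_B = 9.576 kN

Choose R_B as the redundant. The primary structure is the cantilever fixed at A.
Free-end deflection of the primary structure under the applied loading (downward +):
  point load 171 at a = 1.56: Pa²(3L − a)/(6EI) = 1515/EI
Flexibility coefficient — unit upward force at B: δ_{BB} = L³/(3EI) = 158.2/EI.
Compatibility at B: δ_0 − R_B·δ_{BB} = 0, so R_B = 1515/158.2 = 9.576 kN.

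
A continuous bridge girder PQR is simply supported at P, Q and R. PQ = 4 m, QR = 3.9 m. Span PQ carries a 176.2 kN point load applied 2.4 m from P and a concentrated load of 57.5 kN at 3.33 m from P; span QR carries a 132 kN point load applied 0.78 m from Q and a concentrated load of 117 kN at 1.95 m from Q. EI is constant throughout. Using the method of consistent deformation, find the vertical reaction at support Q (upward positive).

Insert a hinge at Q; M_Q is the redundant, and each span becomes simply supported.
Rotations at Q on the released spans (each span's end-slope, ×1/EI):
  span PQ: point load 176.2 at a = 2.4: Pab(L + a)/(6LEI) = 180.4/EI
  span PQ: point load 57.5 at a = 3.33: Pab(L + a)/(6LEI) = 39.18/EI
  span QR: point load 132 at a = 0.78: Pab(L + b)/(6LEI) = 96.37/EI
  span QR: point load 117 at a = 1.95: Pab(L + b)/(6LEI) = 111.2/EI
  relative rotation θ_0 = (219.6 + 207.6)/EI = 427.2/EI
A unit hogging moment at Q produces rotation L₁/(3EI) + L₂/(3EI) = 2.633/EI.
Compatibility: M_Q·(L₁+L₂)/(3EI) = θ_0, giving M_Q = 162.2 kN·m (hogging).
Span PQ, ΣM about P with M_Q applied at Q: R_Q^{PQ}·4 = 614.4 + 162.2, so R_Q^{PQ} = 194.1 kN and R_P = 233.7 − 194.1 = 39.55 kN.
Span QR, ΣM about R: R_Q^{QR}·3.9 = 640 + 162.2, so R_Q^{QR} = 205.7 kN and R_R = 249 − 205.7 = 43.3 kN.
R_Q = 194.1 + 205.7 = 399.8 kN.

R_Q = 399.8 kN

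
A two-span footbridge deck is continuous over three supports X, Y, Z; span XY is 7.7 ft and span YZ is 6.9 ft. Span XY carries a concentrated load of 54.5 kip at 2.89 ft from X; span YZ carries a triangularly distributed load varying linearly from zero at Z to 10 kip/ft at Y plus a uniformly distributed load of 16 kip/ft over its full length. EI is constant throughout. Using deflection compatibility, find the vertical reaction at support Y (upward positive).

R_Y = 124.9 kip

Take M_Y as the redundant. Released structure: two simple spans XY and YZ with a hinge at Y.
End slopes at the hinge Y, treating each span as simply supported:
  span XY: point load 54.5 at a = 2.89: Pab(L + a)/(6LEI) = 173.7/EI
  span YZ: triangular load, peak 10: w₀L³/(45EI) = 73/EI
  span YZ: UDL 16: wL³/(24EI) = 219/EI
  relative rotation θ_0 = (173.7 + 292)/EI = 465.7/EI
A unit hogging moment at Y produces rotation L₁/(3EI) + L₂/(3EI) = 4.867/EI.
Compatibility: M_Y·(L₁+L₂)/(3EI) = θ_0, giving M_Y = 95.68 kip·ft (hogging).
Span XY, ΣM about X with M_Y applied at Y: R_Y^{XY}·7.7 = 157.5 + 95.68, so R_Y^{XY} = 32.88 kip and R_X = 54.5 − 32.88 = 21.62 kip.
Span YZ, ΣM about Z: R_Y^{YZ}·6.9 = 539.6 + 95.68, so R_Y^{YZ} = 92.07 kip and R_Z = 144.9 − 92.07 = 52.83 kip.
R_Y = 32.88 + 92.07 = 124.9 kip.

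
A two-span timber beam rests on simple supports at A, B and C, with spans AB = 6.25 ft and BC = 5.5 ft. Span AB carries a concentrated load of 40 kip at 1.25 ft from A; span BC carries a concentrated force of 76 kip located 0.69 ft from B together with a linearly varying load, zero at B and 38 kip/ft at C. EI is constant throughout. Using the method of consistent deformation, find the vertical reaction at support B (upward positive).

R_B = 131.3 kip

Release continuity at B by inserting a hinge; the redundant is the internal moment M_B. The primary structure is two simply-supported spans AB and BC.
End slopes at the hinge B, treating each span as simply supported:
  span AB: point load 40 at a = 1.25: Pab(L + a)/(6LEI) = 50/EI
  span BC: point load 76 at a = 0.69: Pab(L + b)/(6LEI) = 78.8/EI
  span BC: triangular load, peak 38: 7w₀L³/(360EI) = 122.9/EI
  relative rotation θ_0 = (50 + 201.7)/EI = 251.7/EI
A unit hogging moment at B produces rotation L₁/(3EI) + L₂/(3EI) = 3.917/EI.
Slope continuity at B: θ_0 = M_B·3.917/EI, so M_B = 251.7/3.917 = 64.27 kip·ft (hogging).
Span AB, ΣM about A with M_B applied at B: R_B^{AB}·6.25 = 50 + 64.27, so R_B^{AB} = 18.28 kip and R_A = 40 − 18.28 = 21.72 kip.
Span BC, ΣM about C: R_B^{BC}·5.5 = 557.1 + 64.27, so R_B^{BC} = 113 kip and R_C = 180.5 − 113 = 67.52 kip.
R_B = 18.28 + 113 = 131.3 kip.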